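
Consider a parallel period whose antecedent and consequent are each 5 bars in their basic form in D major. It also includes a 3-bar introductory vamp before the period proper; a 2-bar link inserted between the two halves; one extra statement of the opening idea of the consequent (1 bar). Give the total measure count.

16 measures

Basic parallel period: 5 + 5 = 10 bars.
10 (basic form) + 3 (introduction) + 2 (link) + 1 (extra statement) = 16.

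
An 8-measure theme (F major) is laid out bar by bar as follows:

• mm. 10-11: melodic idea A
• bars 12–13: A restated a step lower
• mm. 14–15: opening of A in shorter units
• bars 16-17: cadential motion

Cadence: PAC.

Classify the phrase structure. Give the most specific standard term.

Basic idea (mm. 10–11) + its repetition (mm. 12-13) form the presentation; fragmentation and cadence (mm. 14–17) form the continuation — the 8-bar whole is a sentence.

sentence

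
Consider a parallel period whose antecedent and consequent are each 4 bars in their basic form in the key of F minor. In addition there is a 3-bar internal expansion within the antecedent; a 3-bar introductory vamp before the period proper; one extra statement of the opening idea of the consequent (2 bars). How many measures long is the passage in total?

16 measures

Basic parallel period: 4 + 4 = 8 bars.
8 (basic form) + 3 (internal expansion) + 3 (introduction) + 2 (extra statement) = 16.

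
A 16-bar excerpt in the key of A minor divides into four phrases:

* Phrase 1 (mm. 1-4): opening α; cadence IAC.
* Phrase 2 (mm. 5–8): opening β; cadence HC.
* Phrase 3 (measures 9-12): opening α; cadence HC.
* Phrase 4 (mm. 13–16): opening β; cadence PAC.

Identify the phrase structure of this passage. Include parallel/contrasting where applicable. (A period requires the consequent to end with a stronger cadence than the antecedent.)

Four phrases in two halves: the first half (mm. 1–8) ends with a half cadence, the second (bars 9–16) with a perfect authentic cadence — a large antecedent–consequent pair, i.e. a double period.
Phrase 3 begins with the same material as phrase 1, making it parallel.

parallel double period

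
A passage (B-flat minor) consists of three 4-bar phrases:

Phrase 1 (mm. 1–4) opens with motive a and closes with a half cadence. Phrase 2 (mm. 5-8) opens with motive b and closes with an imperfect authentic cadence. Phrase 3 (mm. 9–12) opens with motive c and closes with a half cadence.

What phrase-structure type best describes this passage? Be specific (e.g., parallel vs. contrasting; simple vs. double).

phrase group

The final phrase closes with a half cadence, which is not stronger than the preceding imperfect authentic cadence; the 3 phrases lack an overall antecedent–consequent design and so form a phrase group.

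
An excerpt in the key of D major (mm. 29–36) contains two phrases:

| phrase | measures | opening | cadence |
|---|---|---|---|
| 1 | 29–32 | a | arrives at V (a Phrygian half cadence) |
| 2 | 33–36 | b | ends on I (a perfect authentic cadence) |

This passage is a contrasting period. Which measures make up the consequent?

The antecedent is the phrase ending with the weaker cadence (Phrygian half cadence, phrase 1) and the consequent the one ending more conclusively (perfect authentic cadence, phrase 2); the consequent is measures 33–36.

measures 33–36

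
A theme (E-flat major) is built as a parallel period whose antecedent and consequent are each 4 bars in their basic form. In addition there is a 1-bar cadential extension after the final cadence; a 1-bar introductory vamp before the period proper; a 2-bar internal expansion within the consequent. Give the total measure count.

12 measures

Basic parallel period: 4 + 4 = 8 bars.
8 (basic form) + 1 (cadential extension) + 1 (introduction) + 2 (internal expansion) = 12.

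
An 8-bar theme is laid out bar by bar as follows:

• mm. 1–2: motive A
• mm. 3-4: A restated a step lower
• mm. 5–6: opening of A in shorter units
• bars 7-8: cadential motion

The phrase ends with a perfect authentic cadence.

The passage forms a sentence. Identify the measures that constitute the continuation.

measures 5–8

After the presentation (bars 1–4), the continuation covers the fragmentation through the cadence: bars 5–8.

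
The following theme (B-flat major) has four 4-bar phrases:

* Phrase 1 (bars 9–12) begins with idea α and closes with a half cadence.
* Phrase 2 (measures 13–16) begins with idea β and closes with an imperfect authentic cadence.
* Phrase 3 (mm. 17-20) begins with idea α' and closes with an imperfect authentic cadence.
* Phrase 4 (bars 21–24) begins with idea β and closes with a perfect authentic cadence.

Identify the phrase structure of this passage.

Four phrases in two halves: the first half (mm. 9-16) ends with an imperfect authentic cadence, the second (bars 17–24) with a perfect authentic cadence — a large antecedent–consequent pair, i.e. a double period.
Phrase 3 begins with the same material as phrase 1, making it parallel.

parallel double period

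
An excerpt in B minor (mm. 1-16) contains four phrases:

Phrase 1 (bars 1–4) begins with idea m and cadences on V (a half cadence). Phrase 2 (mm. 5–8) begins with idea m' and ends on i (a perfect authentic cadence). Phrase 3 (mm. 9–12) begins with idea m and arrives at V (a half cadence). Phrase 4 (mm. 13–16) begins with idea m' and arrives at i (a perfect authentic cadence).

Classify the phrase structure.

The cadence pattern HC–PAC–HC–PAC is weak–strong twice, and phrases 3–4 restate phrases 1–2: a period heard twice, not a double period (which would end weakly at phrase 2).

repeated period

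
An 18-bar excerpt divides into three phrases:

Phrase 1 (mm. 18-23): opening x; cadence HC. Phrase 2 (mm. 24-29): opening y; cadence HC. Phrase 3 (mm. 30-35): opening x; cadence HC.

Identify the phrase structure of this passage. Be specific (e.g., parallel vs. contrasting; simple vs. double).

phrase group

The final phrase closes with a half cadence, which is not stronger than the preceding half cadence; the 3 phrases lack an overall antecedent–consequent design and so form a phrase group.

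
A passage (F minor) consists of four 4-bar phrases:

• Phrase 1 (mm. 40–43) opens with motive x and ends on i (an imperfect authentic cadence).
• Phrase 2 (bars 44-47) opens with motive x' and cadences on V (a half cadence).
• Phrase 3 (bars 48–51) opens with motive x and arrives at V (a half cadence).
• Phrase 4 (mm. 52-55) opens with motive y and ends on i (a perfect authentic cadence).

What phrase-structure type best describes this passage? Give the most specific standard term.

Four phrases in two halves: the first half (bars 40–47) ends with a half cadence, the second (mm. 48-55) with a perfect authentic cadence — a large antecedent–consequent pair, i.e. a double period.
Phrase 3 begins with the same material as phrase 1, making it parallel.

parallel double period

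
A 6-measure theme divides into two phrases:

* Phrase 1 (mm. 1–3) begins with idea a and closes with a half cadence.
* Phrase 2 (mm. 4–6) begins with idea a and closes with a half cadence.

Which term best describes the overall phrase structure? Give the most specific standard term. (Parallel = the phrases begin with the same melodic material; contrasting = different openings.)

Both phrases have the same opening (a) and the same cadence (half cadence): the second is a restatement, not a consequent, so this is a repeated phrase rather than a period.

repeated phrase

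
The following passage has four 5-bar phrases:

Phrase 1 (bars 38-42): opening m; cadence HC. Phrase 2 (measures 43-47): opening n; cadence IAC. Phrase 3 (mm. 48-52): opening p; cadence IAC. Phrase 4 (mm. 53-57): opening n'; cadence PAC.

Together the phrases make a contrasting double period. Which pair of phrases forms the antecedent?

phrases 1 and 2

In a double period the first pair of phrases (ending imperfect authentic cadence) is the large antecedent and the second pair (ending perfect authentic cadence) is the large consequent; the antecedent is phrases 1 and 2.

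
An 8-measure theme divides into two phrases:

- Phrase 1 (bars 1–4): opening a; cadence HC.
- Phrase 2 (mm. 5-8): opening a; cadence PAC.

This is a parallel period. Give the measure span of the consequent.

The phrase ending with the weaker cadence (half cadence) is the antecedent; the one ending more conclusively (perfect authentic cadence) is the consequent. The consequent is measures 5–8.

measures 5–8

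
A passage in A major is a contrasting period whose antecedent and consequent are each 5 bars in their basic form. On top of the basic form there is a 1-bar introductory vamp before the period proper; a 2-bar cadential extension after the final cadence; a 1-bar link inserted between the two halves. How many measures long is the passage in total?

Basic contrasting period: 5 + 5 = 10 bars.
10 (basic form) + 1 (introduction) + 2 (cadential extension) + 1 (link) = 14.

14 measures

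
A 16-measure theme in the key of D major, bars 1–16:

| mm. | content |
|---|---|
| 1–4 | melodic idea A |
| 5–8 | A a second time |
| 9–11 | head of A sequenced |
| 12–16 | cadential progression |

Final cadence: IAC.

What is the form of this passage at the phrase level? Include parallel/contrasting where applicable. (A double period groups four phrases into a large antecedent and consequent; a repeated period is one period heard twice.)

sentence

Basic idea (mm. 1-4) + its repetition (mm. 5–8) form the presentation; fragmentation and cadence (bars 9–16) form the continuation — the 16-bar whole is a sentence.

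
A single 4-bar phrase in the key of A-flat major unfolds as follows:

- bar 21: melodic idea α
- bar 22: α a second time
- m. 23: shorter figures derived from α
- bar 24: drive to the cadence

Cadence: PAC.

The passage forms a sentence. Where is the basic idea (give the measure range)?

The presentation of a sentence is the basic idea (measure 21) plus its repetition (m. 22); the basic idea is therefore bar 21.

measures 21–21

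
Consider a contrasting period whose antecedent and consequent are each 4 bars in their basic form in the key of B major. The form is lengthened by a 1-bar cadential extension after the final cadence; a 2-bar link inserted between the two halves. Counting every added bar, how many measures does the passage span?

11 measures

Basic contrasting period: 4 + 4 = 8 bars.
8 (basic form) + 1 (cadential extension) + 2 (link) = 11.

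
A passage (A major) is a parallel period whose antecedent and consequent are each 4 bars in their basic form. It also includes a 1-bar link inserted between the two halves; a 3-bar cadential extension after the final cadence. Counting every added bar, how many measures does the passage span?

12 measures

Basic parallel period: 4 + 4 = 8 bars.
8 (basic form) + 1 (link) + 3 (cadential extension) = 12.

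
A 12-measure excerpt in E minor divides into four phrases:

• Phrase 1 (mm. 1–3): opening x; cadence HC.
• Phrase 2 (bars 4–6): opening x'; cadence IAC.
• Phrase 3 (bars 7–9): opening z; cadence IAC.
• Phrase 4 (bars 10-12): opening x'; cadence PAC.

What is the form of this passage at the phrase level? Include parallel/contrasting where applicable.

contrasting double period

Four phrases in two halves: the first half (mm. 1-6) ends with an imperfect authentic cadence, the second (measures 7–12) with a perfect authentic cadence — a large antecedent–consequent pair, i.e. a double period.
Phrase 3 begins with different material from phrase 1, making it contrasting.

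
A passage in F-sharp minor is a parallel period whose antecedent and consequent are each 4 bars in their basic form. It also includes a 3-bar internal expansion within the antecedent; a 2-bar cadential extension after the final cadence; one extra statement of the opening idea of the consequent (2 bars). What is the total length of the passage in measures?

Basic parallel period: 4 + 4 = 8 bars.
8 (basic form) + 3 (internal expansion) + 2 (cadential extension) + 2 (extra statement) = 15.

15 measures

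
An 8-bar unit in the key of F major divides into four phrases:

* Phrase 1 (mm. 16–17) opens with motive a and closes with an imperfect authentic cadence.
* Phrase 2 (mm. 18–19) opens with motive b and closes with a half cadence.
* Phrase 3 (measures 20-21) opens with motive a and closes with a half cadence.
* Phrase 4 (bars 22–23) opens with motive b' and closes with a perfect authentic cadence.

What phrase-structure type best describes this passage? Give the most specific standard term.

Four phrases in two halves: the first half (mm. 16–19) ends with a half cadence, the second (measures 20–23) with a perfect authentic cadence — a large antecedent–consequent pair, i.e. a double period.
Phrase 3 begins with the same material as phrase 1, making it parallel.

parallel double period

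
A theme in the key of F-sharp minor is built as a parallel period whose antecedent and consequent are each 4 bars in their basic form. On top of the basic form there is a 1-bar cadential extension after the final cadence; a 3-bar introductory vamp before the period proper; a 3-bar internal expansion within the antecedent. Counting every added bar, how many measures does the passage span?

15 measures

Basic parallel period: 4 + 4 = 8 bars.
8 (basic form) + 1 (cadential extension) + 3 (introduction) + 3 (internal expansion) = 15.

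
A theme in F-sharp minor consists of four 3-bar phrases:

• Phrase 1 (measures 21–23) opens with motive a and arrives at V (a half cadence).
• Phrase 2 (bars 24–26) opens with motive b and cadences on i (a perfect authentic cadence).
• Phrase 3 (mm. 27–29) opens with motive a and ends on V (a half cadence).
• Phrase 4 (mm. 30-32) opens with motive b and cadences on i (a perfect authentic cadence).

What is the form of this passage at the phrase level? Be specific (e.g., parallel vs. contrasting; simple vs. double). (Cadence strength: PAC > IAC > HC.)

The cadence pattern HC–PAC–HC–PAC is weak–strong twice, and phrases 3–4 restate phrases 1–2: a period heard twice, not a double period (which would end weakly at phrase 2).

repeated period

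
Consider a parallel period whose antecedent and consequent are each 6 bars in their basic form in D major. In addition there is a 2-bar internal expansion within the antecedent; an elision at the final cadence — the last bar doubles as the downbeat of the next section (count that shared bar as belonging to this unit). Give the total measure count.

Basic parallel period: 6 + 6 = 12 bars.
12 (basic form) + 2 (internal expansion) = 14.
The elision shares a bar with the next section but does not change this unit's count.

14 measures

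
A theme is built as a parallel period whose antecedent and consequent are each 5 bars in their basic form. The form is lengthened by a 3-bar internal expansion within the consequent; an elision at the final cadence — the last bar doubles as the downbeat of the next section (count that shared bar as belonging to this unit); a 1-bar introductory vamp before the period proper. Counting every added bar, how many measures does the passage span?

14 measures

Basic parallel period: 5 + 5 = 10 bars.
10 (basic form) + 3 (internal expansion) + 1 (introduction) = 14.
The elision shares a bar with the next section but does not change this unit's count.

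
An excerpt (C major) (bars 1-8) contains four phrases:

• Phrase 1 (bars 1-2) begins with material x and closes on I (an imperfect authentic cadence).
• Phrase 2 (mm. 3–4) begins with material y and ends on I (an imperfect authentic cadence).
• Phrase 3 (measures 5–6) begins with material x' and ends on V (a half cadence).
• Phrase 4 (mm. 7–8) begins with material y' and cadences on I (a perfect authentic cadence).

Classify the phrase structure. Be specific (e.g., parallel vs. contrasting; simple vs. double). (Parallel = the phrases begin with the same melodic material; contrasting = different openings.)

Four phrases in two halves: the first half (bars 1-4) ends with an imperfect authentic cadence, the second (bars 5–8) with a perfect authentic cadence — a large antecedent–consequent pair, i.e. a double period.
Phrase 3 begins with the same material as phrase 1, making it parallel.

parallel double period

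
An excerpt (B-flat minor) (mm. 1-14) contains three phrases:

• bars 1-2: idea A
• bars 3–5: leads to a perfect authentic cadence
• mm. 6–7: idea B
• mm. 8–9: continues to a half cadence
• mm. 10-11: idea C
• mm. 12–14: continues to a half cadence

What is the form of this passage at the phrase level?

The final phrase closes with a half cadence, which is not stronger than the preceding half cadence; the 3 phrases lack an overall antecedent–consequent design and so form a phrase group.

phrase group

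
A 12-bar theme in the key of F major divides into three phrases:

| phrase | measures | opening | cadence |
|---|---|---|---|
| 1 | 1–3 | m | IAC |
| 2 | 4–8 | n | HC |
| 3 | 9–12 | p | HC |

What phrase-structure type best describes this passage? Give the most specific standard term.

The final phrase closes with a half cadence, which is not stronger than the preceding half cadence; the 3 phrases lack an overall antecedent–consequent design and so form a phrase group.

phrase group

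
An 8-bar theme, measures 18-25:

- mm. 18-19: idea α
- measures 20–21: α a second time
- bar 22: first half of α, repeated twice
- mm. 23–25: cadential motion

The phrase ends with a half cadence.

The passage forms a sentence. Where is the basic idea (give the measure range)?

measures 18–19

The presentation of a sentence is the basic idea (mm. 18–19) plus its repetition (bars 20–21); the basic idea is therefore mm. 18-19.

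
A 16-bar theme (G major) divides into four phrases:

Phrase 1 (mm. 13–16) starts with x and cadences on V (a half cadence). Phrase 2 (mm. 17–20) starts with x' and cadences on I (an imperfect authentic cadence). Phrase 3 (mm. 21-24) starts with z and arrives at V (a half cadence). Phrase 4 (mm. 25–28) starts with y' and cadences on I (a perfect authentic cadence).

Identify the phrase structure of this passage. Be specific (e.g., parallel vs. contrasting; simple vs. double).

Four phrases in two halves: the first half (mm. 13–20) ends with an imperfect authentic cadence, the second (mm. 21–28) with a perfect authentic cadence — a large antecedent–consequent pair, i.e. a double period.
Phrase 3 begins with different material from phrase 1, making it contrasting.

contrasting double period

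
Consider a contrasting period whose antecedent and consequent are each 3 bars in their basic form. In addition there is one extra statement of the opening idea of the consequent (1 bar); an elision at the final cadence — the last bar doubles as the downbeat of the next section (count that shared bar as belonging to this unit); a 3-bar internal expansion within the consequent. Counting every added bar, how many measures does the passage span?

10 measures

Basic contrasting period: 3 + 3 = 6 bars.
6 (basic form) + 1 (extra statement) + 3 (internal expansion) = 10.
The elision shares a bar with the next section but does not change this unit's count.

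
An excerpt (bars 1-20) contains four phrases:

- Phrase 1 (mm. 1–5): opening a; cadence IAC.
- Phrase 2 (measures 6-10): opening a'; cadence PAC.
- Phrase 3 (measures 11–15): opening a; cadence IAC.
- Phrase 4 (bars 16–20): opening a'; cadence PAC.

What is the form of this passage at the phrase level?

repeated period

The cadence pattern IAC–PAC–IAC–PAC is weak–strong twice, and phrases 3–4 restate phrases 1–2: a period heard twice, not a double period (which would end weakly at phrase 2).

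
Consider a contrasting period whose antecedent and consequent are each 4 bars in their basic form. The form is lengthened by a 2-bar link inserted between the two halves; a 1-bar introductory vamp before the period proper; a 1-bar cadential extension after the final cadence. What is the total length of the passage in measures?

12 measures

Basic contrasting period: 4 + 4 = 8 bars.
8 (basic form) + 2 (link) + 1 (introduction) + 1 (cadential extension) = 12.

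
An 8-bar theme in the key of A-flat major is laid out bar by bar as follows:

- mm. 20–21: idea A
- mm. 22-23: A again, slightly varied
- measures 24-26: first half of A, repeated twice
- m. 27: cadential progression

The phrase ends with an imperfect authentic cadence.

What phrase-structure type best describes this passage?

Basic idea (bars 20–21) + its repetition (bars 22-23) form the presentation; fragmentation and cadence (mm. 24-27) form the continuation — the 8-bar whole is a sentence.

sentence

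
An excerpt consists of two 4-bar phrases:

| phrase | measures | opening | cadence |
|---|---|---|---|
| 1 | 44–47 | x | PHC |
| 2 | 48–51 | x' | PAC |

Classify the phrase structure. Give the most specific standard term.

parallel period

Phrase 1 ends with a Phrygian half cadence (weaker) and phrase 2 with a perfect authentic cadence (stronger): antecedent + consequent = a period.
The two phrases open with the same material (x / x'), so the period is parallel.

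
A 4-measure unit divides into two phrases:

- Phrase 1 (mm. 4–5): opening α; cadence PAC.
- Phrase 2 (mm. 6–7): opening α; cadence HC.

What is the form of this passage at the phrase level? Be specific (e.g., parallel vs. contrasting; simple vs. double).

phrase group

The second phrase closes with a half cadence, which is not stronger than the first phrase's perfect authentic cadence; without a weak→strong cadential pair there is no antecedent–consequent relationship, so this is a phrase group rather than a period.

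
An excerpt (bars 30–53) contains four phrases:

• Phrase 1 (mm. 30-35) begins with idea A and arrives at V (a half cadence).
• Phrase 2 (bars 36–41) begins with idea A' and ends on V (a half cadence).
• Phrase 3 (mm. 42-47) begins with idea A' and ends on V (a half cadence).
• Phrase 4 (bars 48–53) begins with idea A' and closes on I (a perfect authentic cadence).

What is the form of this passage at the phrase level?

Four phrases in two halves: the first half (bars 30–41) ends with a half cadence, the second (mm. 42–53) with a perfect authentic cadence — a large antecedent–consequent pair, i.e. a double period.
Phrase 3 begins with the same material as phrase 1, making it parallel.

parallel double period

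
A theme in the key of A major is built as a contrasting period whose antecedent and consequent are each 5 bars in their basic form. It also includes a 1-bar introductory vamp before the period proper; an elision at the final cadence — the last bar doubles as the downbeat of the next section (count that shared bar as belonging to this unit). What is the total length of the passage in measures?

Basic contrasting period: 5 + 5 = 10 bars.
10 (basic form) + 1 (introduction) = 11.
The elision shares a bar with the next section but does not change this unit's count.

11 measures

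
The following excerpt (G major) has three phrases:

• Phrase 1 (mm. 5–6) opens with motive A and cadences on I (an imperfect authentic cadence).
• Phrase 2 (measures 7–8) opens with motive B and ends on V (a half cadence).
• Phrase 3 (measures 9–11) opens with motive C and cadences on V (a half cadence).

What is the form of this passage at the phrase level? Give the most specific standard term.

phrase group

The final phrase closes with a half cadence, which is not stronger than the preceding half cadence; the 3 phrases lack an overall antecedent–consequent design and so form a phrase group.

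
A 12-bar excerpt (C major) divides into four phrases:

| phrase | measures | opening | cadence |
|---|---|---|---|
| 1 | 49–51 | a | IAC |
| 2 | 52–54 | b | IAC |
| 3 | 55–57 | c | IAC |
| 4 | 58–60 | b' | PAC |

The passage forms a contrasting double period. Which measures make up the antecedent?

measures 49–54

In a double period the four phrases pair into a large antecedent (phrases 1–2, ending imperfect authentic cadence) and a large consequent (phrases 3–4, ending perfect authentic cadence). The antecedent spans mm. 49–54.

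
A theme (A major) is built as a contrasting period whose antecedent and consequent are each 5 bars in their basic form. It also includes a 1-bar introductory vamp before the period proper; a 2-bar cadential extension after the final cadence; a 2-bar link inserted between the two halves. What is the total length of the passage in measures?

15 measures

Basic contrasting period: 5 + 5 = 10 bars.
10 (basic form) + 1 (introduction) + 2 (cadential extension) + 2 (link) = 15.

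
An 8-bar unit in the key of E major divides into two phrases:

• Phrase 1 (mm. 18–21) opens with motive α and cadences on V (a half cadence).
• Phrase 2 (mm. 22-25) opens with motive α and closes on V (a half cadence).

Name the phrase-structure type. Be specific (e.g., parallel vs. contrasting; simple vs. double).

repeated phrase

Both phrases have the same opening (α) and the same cadence (half cadence): the second is a restatement, not a consequent, so this is a repeated phrase rather than a period.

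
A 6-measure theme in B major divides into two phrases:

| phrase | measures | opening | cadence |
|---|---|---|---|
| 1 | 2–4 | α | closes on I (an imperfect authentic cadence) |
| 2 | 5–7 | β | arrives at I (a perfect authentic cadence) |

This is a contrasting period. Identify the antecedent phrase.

phrase 1

The phrase ending with the weaker cadence (imperfect authentic cadence) is the antecedent; the one ending more conclusively (perfect authentic cadence) is the consequent. The antecedent is phrase 1.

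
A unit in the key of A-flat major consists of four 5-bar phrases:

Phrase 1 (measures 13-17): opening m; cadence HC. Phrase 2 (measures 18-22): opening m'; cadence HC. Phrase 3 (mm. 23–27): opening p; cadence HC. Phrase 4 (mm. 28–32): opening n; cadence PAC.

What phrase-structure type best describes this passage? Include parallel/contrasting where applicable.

contrasting double period

Four phrases in two halves: the first half (measures 13–22) ends with a half cadence, the second (mm. 23–32) with a perfect authentic cadence — a large antecedent–consequent pair, i.e. a double period.
Phrase 3 begins with different material from phrase 1, making it contrasting.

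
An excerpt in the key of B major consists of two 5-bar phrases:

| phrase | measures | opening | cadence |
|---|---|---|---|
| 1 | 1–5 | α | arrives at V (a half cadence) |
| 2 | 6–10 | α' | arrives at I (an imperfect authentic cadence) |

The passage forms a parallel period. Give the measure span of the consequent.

measures 6–10

The phrase ending with the weaker cadence (half cadence) is the antecedent; the one ending more conclusively (imperfect authentic cadence) is the consequent. The consequent is measures 6–10.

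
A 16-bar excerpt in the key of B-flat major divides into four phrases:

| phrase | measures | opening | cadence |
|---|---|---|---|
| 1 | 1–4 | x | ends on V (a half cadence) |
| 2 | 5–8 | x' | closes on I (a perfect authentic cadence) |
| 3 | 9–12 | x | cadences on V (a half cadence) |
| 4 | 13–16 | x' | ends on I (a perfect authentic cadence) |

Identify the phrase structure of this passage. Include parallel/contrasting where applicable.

The cadence pattern HC–PAC–HC–PAC is weak–strong twice, and phrases 3–4 restate phrases 1–2: a period heard twice, not a double period (which would end weakly at phrase 2).

repeated period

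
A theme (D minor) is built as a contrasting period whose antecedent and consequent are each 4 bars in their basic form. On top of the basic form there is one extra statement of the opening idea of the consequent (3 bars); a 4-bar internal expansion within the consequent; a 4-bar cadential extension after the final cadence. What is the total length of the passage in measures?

19 measures

Basic contrasting period: 4 + 4 = 8 bars.
8 (basic form) + 3 (extra statement) + 4 (internal expansion) + 4 (cadential extension) = 19.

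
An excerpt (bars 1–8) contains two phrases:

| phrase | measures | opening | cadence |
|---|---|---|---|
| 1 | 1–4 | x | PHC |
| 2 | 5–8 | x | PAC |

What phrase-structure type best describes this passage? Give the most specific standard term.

parallel period

Phrase 1 ends with a Phrygian half cadence (weaker) and phrase 2 with a perfect authentic cadence (stronger): antecedent + consequent = a period.
The two phrases open with the same material (x / x), so the period is parallel.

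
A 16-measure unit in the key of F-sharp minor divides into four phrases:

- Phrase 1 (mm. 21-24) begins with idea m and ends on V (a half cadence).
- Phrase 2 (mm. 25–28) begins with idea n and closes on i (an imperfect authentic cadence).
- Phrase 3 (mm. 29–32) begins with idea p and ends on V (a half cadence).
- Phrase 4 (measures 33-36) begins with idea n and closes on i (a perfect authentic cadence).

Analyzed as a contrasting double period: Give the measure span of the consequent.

In a double period the four phrases pair into a large antecedent (phrases 1–2, ending imperfect authentic cadence) and a large consequent (phrases 3–4, ending perfect authentic cadence). The consequent spans mm. 29-36.

measures 29–36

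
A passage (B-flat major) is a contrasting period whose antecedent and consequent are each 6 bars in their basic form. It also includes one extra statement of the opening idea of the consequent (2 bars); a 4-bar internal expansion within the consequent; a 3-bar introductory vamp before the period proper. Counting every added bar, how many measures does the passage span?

Basic contrasting period: 6 + 6 = 12 bars.
12 (basic form) + 2 (extra statement) + 4 (internal expansion) + 3 (introduction) = 21.

21 measures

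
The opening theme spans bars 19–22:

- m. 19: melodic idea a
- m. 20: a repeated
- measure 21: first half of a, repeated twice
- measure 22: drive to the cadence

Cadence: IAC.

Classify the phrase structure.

sentence

Basic idea (m. 19) + its repetition (measure 20) form the presentation; fragmentation and cadence (mm. 21-22) form the continuation — the 4-bar whole is a sentence.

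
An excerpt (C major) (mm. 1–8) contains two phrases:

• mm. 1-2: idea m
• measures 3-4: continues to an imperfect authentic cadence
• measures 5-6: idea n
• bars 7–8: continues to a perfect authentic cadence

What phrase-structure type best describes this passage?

Phrase 1 ends with an imperfect authentic cadence (weaker) and phrase 2 with a perfect authentic cadence (stronger): antecedent + consequent = a period.
The two phrases open with different material (m / n), so the period is contrasting.

contrasting period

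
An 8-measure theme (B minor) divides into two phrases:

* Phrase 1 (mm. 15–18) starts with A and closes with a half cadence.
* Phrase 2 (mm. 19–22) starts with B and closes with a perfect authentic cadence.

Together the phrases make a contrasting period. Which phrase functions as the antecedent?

phrase 1

The phrase ending with the weaker cadence (half cadence) is the antecedent; the one ending more conclusively (perfect authentic cadence) is the consequent. The antecedent is phrase 1.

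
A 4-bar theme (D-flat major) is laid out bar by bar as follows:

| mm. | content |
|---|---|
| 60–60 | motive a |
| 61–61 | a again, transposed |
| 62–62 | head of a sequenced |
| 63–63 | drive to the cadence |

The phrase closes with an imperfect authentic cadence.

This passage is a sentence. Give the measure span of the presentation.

measures 60–61

The presentation of a sentence is the basic idea (m. 60) plus its repetition (bar 61); the presentation is therefore mm. 60-61.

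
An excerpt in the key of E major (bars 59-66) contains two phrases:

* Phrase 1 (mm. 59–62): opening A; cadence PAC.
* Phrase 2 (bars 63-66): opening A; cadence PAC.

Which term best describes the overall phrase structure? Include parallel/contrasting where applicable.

repeated phrase

Both phrases have the same opening (A) and the same cadence (perfect authentic cadence): the second is a restatement, not a consequent, so this is a repeated phrase rather than a period.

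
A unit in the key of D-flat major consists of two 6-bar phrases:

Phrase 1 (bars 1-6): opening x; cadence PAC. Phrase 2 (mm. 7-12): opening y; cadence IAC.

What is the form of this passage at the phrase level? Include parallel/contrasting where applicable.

phrase group

The second phrase closes with an imperfect authentic cadence, which is not stronger than the first phrase's perfect authentic cadence; without a weak→strong cadential pair there is no antecedent–consequent relationship, so this is a phrase group rather than a period.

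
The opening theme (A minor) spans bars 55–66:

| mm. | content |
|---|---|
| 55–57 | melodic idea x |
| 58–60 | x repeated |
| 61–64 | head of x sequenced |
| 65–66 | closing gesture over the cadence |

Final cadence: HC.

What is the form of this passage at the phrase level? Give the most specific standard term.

sentence

Basic idea (bars 55–57) + its repetition (measures 58–60) form the presentation; fragmentation and cadence (measures 61–66) form the continuation — the 12-bar whole is a sentence.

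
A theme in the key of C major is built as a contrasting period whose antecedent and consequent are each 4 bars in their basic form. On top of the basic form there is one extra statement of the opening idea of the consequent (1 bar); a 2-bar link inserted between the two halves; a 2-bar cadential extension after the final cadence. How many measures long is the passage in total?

13 measures

Basic contrasting period: 4 + 4 = 8 bars.
8 (basic form) + 1 (extra statement) + 2 (link) + 2 (cadential extension) = 13.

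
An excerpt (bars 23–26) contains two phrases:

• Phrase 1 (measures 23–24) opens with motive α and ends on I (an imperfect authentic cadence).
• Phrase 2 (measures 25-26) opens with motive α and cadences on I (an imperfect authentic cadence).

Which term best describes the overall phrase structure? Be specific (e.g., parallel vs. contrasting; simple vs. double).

repeated phrase

Both phrases have the same opening (α) and the same cadence (imperfect authentic cadence): the second is a restatement, not a consequent, so this is a repeated phrase rather than a period.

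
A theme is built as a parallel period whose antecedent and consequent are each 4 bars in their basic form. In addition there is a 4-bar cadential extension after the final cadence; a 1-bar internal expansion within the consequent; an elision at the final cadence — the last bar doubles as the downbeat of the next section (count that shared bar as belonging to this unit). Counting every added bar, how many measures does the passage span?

13 measures

Basic parallel period: 4 + 4 = 8 bars.
8 (basic form) + 4 (cadential extension) + 1 (internal expansion) = 13.
The elision shares a bar with the next section but does not change this unit's count.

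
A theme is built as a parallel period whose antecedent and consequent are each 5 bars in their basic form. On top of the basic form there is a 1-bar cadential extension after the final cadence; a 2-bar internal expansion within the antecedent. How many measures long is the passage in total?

Basic parallel period: 5 + 5 = 10 bars.
10 (basic form) + 1 (cadential extension) + 2 (internal expansion) = 13.

13 measures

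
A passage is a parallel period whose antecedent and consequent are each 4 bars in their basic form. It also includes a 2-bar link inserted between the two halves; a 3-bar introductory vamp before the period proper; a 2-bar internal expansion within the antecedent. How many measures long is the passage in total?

Basic parallel period: 4 + 4 = 8 bars.
8 (basic form) + 2 (link) + 3 (introduction) + 2 (internal expansion) = 15.

15 measures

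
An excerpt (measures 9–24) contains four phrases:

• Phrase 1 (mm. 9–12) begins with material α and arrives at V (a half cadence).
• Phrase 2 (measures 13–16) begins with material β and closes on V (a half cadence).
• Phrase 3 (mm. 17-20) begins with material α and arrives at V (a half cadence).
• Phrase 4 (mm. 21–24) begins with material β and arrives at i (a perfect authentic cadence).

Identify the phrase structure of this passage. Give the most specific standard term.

parallel double period

Four phrases in two halves: the first half (mm. 9-16) ends with a half cadence, the second (mm. 17–24) with a perfect authentic cadence — a large antecedent–consequent pair, i.e. a double period.
Phrase 3 begins with the same material as phrase 1, making it parallel.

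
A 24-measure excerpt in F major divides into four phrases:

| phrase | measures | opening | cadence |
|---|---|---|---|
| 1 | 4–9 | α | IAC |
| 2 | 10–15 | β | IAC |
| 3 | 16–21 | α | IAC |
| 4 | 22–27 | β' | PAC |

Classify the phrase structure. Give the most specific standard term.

parallel double period

Four phrases in two halves: the first half (mm. 4–15) ends with an imperfect authentic cadence, the second (mm. 16-27) with a perfect authentic cadence — a large antecedent–consequent pair, i.e. a double period.
Phrase 3 begins with the same material as phrase 1, making it parallel.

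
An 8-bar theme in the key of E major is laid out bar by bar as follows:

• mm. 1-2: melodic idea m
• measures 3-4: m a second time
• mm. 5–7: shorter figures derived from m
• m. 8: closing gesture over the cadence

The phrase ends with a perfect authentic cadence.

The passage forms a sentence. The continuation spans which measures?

measures 5–8

After the presentation (mm. 1–4), the continuation covers the fragmentation through the cadence: mm. 5–8.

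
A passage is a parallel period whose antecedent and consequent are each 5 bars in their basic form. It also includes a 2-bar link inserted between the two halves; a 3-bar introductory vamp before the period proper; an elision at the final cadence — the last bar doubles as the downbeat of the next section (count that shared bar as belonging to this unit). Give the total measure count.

Basic parallel period: 5 + 5 = 10 bars.
10 (basic form) + 2 (link) + 3 (introduction) = 15.
The elision shares a bar with the next section but does not change this unit's count.

15 measures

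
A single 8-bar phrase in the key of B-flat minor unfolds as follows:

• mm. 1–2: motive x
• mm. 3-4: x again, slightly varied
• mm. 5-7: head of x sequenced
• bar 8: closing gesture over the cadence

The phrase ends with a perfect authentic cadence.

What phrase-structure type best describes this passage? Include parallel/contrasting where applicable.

Basic idea (mm. 1–2) + its repetition (mm. 3–4) form the presentation; fragmentation and cadence (mm. 5–8) form the continuation — the 8-bar whole is a sentence.

sentence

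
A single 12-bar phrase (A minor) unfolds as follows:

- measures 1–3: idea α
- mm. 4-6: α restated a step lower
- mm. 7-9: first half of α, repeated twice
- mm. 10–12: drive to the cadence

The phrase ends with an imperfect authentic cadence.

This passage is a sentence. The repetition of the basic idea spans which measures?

The presentation of a sentence is the basic idea (measures 1-3) plus its repetition (measures 4–6); the repetition of the basic idea is therefore mm. 4–6.

measures 4–6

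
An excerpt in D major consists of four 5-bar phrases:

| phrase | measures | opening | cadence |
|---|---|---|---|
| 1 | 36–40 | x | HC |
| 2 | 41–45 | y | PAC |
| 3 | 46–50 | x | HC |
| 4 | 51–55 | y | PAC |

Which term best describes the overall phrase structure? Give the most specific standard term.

The cadence pattern HC–PAC–HC–PAC is weak–strong twice, and phrases 3–4 restate phrases 1–2: a period heard twice, not a double period (which would end weakly at phrase 2).

repeated period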